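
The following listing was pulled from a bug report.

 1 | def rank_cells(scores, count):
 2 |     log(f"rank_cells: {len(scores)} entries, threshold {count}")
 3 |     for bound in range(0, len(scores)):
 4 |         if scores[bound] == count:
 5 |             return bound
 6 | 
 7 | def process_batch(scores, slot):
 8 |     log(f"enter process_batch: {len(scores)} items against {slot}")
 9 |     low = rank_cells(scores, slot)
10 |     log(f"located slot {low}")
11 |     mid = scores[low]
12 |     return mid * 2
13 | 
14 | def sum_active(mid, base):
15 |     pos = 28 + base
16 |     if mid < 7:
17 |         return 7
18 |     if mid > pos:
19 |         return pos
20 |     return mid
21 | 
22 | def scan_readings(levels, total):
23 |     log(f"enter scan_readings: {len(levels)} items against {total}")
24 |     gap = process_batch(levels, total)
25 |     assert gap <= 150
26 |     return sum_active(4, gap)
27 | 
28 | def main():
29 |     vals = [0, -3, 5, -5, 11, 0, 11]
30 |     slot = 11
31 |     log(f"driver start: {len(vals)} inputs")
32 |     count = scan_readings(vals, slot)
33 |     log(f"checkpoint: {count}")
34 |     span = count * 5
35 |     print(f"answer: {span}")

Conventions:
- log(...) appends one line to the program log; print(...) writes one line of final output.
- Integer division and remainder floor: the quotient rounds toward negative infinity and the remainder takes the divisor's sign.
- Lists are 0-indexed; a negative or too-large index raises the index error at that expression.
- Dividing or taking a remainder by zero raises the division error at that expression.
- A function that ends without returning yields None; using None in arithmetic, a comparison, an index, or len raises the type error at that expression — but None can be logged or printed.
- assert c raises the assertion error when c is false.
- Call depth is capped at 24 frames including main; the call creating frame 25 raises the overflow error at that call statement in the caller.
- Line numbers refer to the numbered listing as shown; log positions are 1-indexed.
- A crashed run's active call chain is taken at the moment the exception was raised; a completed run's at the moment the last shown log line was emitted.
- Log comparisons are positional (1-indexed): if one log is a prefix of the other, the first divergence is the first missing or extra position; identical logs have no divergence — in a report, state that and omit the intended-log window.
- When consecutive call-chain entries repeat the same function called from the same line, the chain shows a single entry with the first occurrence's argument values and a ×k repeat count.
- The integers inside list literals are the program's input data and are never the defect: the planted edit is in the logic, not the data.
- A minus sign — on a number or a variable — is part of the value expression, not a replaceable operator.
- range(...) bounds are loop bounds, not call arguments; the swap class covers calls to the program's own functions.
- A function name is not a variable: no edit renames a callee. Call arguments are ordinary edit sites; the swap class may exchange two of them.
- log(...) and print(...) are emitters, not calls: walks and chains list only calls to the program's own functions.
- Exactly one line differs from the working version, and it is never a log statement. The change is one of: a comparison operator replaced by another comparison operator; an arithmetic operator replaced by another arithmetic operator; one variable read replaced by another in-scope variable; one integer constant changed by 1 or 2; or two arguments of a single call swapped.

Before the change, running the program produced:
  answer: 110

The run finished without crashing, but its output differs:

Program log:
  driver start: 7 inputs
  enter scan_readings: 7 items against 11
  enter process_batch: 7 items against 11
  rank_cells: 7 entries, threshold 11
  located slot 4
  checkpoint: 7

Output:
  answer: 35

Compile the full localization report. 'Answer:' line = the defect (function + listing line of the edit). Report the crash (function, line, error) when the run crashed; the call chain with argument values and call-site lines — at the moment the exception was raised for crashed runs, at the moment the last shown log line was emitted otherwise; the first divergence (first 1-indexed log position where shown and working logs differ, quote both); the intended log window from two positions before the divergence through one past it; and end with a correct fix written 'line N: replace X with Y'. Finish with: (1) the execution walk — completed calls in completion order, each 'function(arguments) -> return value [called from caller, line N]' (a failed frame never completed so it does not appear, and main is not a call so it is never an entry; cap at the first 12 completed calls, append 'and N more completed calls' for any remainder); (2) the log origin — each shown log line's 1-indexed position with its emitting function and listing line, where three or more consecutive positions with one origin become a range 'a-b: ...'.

Answer: the defect is in scan_readings at line 26.
Core observation: Log line 6 is where behavior first shows: 'checkpoint: 7' appears instead of 'checkpoint: 22'.
Call chain: main.
First divergence: at position 6 the run shows 'checkpoint: 7' where the working version logs 'checkpoint: 22'.
Intended log window:
  4: rank_cells: 7 entries, threshold 11
  5: located slot 4
  6: checkpoint: 22
Execution walk:
  rank_cells([0, -3, 5, -5, 11, 0, 11], 11) -> 4  [called from process_batch, line 9]
  process_batch([0, -3, 5, -5, 11, 0, 11], 11) -> 22  [called from scan_readings, line 24]
  sum_active(4, 22) -> 7  [called from scan_readings, line 26]
  scan_readings([0, -3, 5, -5, 11, 0, 11], 11) -> 7  [called from main, line 32]
Log origin:
  1: from main, line 31
  2: from scan_readings, line 23
  3: from process_batch, line 8
  4: from rank_cells, line 2
  5: from process_batch, line 10
  6: from main, line 33
A correct fix: line 26: replace `sum_active(4, gap)` with `sum_active(gap, 4)`.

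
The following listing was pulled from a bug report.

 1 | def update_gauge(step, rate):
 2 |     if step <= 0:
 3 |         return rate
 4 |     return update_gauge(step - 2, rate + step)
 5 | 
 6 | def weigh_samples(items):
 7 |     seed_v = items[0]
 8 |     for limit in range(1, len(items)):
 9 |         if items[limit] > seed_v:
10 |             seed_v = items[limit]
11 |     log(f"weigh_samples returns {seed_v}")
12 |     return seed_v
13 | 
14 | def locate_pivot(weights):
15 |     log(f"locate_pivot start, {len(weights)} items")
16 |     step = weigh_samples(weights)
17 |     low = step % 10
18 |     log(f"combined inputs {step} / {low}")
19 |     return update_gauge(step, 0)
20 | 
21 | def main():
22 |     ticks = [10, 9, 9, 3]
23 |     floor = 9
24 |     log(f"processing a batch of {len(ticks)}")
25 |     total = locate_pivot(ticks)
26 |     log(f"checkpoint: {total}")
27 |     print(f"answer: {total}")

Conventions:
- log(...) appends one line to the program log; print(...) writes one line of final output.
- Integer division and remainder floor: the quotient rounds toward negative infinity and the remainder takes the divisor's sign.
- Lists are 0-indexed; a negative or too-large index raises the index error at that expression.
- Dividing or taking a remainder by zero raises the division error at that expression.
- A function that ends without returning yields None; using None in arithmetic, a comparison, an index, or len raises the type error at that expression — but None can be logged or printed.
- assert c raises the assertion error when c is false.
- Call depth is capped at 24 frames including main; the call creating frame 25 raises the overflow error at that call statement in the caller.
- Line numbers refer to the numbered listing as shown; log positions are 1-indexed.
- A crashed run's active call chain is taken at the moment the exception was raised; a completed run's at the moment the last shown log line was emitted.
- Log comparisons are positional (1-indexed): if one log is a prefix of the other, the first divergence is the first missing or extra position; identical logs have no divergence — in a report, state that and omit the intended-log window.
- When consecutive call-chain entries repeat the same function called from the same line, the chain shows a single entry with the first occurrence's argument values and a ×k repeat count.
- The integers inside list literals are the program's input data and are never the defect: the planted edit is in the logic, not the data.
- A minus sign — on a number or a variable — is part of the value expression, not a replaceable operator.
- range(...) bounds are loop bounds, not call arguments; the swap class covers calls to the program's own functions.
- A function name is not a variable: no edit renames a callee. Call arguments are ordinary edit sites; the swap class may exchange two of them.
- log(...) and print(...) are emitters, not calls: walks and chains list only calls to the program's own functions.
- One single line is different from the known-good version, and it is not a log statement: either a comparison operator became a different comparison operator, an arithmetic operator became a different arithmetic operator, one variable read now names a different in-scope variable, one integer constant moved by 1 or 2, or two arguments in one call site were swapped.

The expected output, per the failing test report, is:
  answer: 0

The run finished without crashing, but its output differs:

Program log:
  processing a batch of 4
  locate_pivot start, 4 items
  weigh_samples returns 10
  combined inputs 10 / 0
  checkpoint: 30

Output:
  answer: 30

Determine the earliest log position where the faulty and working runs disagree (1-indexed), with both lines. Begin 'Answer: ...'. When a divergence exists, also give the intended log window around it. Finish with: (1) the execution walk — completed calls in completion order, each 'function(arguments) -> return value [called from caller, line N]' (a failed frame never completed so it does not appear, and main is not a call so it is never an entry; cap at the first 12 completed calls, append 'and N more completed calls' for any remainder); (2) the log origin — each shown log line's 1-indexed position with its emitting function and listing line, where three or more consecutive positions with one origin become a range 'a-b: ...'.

Answer: position 5; shown 'checkpoint: 30' vs intended 'checkpoint: 0'.
Intended log window:
  3: weigh_samples returns 10
  4: combined inputs 10 / 0
  5: checkpoint: 0
Execution walk:
  weigh_samples([10, 9, 9, 3]) -> 10  [called from locate_pivot, line 16]
  update_gauge(0, 30) -> 30  [called from update_gauge, line 4]
  update_gauge(2, 28) -> 30  [called from update_gauge, line 4]
  update_gauge(4, 24) -> 30  [called from update_gauge, line 4]
  update_gauge(6, 18) -> 30  [called from update_gauge, line 4]
  update_gauge(8, 10) -> 30  [called from update_gauge, line 4]
  update_gauge(10, 0) -> 30  [called from locate_pivot, line 19]
  locate_pivot([10, 9, 9, 3]) -> 30  [called from main, line 25]
Log origins:
  1 — main, line 24
  2 — locate_pivot, line 15
  3 — weigh_samples, line 11
  4 — locate_pivot, line 18
  5 — main, line 26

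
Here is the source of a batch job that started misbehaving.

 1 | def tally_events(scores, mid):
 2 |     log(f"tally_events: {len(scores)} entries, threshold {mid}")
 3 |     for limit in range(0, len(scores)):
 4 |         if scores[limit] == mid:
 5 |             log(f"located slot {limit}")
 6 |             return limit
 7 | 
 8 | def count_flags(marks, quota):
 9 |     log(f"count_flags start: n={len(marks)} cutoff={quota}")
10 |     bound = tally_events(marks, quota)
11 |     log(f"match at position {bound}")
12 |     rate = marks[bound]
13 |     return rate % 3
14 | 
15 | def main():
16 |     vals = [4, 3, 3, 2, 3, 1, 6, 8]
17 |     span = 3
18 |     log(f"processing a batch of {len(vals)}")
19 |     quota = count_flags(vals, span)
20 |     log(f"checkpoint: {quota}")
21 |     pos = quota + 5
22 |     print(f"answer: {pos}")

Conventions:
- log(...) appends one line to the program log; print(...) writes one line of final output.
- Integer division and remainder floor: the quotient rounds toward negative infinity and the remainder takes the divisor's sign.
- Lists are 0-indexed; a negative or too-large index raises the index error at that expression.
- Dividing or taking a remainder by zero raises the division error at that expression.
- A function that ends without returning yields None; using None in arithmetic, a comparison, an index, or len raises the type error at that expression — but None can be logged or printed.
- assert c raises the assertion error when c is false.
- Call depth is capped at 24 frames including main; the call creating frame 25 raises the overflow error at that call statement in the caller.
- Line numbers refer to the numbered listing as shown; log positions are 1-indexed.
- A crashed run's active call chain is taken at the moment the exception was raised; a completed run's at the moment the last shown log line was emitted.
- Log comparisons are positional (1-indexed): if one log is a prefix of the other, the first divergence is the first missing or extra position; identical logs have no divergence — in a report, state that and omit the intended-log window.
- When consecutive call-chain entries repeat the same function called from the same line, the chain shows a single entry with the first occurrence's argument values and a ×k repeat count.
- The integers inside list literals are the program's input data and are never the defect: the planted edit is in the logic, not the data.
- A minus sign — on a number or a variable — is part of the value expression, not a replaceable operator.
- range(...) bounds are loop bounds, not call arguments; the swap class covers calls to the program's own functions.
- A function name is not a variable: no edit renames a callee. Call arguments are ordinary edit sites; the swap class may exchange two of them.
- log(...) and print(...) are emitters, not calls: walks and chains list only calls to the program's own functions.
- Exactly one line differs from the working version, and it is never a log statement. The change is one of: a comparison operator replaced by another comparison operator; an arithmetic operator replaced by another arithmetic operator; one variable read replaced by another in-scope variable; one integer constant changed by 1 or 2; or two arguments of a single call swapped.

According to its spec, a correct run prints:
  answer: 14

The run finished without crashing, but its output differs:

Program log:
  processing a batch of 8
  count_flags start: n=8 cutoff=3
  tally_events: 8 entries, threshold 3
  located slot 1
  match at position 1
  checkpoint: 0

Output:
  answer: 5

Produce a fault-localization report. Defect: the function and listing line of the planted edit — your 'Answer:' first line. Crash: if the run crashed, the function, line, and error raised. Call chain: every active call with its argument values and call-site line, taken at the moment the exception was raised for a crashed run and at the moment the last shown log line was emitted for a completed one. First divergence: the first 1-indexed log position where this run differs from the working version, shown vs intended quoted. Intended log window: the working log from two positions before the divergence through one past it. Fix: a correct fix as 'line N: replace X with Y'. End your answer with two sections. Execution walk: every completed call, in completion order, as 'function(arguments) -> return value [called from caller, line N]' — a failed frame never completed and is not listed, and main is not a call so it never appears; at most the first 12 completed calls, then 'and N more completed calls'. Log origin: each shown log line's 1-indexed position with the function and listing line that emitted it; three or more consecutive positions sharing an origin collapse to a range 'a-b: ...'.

Answer: the defect is in count_flags at line 13.
Core observation: At log position 6 the runs split — shown 'checkpoint: 0', but the working version logs 'checkpoint: 9'.
Call chain: main.
First divergence: position 6 — shown 'checkpoint: 0', intended 'checkpoint: 9'.
Intended log window:
  4: located slot 1
  5: match at position 1
  6: checkpoint: 9
Execution walk:
  tally_events([4, 3, 3, 2, 3, 1, 6, 8], 3) -> 1  [called from count_flags, line 10]
  count_flags([4, 3, 3, 2, 3, 1, 6, 8], 3) -> 0  [called from main, line 19]
Log line origins:
  1: emitted by main (line 18)
  2: emitted by count_flags (line 9)
  3: emitted by tally_events (line 2)
  4: emitted by tally_events (line 5)
  5: emitted by count_flags (line 11)
  6: emitted by main (line 20)
A correct fix: line 13: replace `%` with `*`.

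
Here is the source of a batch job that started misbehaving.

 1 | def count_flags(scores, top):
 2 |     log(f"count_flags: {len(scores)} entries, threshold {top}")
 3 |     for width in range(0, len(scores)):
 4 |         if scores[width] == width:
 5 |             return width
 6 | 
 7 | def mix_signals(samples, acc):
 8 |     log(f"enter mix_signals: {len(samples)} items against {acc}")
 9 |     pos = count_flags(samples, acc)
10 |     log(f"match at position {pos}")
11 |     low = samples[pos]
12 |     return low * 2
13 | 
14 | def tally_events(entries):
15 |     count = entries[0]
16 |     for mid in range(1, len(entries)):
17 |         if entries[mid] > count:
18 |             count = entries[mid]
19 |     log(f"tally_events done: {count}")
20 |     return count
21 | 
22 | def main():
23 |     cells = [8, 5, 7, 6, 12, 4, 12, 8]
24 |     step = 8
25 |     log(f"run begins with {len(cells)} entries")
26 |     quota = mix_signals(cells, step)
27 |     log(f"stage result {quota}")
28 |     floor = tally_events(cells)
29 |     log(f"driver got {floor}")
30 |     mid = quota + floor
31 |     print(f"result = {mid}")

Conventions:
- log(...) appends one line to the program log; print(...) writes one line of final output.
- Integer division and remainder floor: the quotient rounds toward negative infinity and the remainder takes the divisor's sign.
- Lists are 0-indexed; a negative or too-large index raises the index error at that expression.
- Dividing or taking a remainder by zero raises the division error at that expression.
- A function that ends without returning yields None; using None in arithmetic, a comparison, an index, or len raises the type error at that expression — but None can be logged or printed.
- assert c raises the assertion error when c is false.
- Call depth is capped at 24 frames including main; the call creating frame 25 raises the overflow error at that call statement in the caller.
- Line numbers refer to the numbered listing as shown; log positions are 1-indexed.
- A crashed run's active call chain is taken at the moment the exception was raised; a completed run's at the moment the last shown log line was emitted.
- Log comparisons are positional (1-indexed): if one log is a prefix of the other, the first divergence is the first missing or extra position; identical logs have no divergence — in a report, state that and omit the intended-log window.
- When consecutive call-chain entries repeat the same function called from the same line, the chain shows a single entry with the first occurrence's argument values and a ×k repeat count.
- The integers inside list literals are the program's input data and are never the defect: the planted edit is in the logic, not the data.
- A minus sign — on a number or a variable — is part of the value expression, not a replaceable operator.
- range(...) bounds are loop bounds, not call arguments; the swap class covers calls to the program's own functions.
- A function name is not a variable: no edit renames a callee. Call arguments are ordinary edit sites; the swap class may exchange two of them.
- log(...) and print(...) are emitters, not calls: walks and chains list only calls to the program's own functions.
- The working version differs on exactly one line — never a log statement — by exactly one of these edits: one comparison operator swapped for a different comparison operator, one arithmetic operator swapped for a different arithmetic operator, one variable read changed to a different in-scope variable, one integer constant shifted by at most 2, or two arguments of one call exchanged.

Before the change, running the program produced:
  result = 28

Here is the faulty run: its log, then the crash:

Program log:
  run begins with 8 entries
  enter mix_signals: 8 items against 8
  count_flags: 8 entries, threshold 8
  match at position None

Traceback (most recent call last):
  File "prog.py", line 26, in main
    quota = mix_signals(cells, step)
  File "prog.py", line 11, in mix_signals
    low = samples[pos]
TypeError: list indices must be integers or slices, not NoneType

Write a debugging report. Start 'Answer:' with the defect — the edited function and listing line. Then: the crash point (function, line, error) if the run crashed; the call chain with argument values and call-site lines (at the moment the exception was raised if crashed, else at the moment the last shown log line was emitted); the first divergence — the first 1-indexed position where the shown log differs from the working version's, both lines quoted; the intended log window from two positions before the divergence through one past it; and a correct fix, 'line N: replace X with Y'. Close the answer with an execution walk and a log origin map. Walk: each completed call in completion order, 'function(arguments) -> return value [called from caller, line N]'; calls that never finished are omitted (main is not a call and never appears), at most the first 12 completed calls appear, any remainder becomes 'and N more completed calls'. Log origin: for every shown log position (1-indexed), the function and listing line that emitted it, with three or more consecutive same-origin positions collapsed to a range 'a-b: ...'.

Answer: the defect is in count_flags at line 4.
The tell: Log line 4 is where behavior first shows: 'match at position None' appears instead of 'match at position 0'.
Crash: mix_signals, line 11, TypeError.
Call chain: main -> mix_signals([8, 5, 7, 6, 12, 4, 12, 8], 8) (called at line 26).
First divergence: position 4 — shown 'match at position None', intended 'match at position 0'.
Intended log window:
  2: enter mix_signals: 8 items against 8
  3: count_flags: 8 entries, threshold 8
  4: match at position 0
  5: stage result 16
Execution walk:
  count_flags([8, 5, 7, 6, 12, 4, 12, 8], 8) -> None  [called from mix_signals, line 9]
Origin of each log line:
  1: logged in main at line 25
  2: logged in mix_signals at line 8
  3: logged in count_flags at line 2
  4: logged in mix_signals at line 10
A correct fix: line 4: replace `scores[width] == width` with `scores[width] == top`.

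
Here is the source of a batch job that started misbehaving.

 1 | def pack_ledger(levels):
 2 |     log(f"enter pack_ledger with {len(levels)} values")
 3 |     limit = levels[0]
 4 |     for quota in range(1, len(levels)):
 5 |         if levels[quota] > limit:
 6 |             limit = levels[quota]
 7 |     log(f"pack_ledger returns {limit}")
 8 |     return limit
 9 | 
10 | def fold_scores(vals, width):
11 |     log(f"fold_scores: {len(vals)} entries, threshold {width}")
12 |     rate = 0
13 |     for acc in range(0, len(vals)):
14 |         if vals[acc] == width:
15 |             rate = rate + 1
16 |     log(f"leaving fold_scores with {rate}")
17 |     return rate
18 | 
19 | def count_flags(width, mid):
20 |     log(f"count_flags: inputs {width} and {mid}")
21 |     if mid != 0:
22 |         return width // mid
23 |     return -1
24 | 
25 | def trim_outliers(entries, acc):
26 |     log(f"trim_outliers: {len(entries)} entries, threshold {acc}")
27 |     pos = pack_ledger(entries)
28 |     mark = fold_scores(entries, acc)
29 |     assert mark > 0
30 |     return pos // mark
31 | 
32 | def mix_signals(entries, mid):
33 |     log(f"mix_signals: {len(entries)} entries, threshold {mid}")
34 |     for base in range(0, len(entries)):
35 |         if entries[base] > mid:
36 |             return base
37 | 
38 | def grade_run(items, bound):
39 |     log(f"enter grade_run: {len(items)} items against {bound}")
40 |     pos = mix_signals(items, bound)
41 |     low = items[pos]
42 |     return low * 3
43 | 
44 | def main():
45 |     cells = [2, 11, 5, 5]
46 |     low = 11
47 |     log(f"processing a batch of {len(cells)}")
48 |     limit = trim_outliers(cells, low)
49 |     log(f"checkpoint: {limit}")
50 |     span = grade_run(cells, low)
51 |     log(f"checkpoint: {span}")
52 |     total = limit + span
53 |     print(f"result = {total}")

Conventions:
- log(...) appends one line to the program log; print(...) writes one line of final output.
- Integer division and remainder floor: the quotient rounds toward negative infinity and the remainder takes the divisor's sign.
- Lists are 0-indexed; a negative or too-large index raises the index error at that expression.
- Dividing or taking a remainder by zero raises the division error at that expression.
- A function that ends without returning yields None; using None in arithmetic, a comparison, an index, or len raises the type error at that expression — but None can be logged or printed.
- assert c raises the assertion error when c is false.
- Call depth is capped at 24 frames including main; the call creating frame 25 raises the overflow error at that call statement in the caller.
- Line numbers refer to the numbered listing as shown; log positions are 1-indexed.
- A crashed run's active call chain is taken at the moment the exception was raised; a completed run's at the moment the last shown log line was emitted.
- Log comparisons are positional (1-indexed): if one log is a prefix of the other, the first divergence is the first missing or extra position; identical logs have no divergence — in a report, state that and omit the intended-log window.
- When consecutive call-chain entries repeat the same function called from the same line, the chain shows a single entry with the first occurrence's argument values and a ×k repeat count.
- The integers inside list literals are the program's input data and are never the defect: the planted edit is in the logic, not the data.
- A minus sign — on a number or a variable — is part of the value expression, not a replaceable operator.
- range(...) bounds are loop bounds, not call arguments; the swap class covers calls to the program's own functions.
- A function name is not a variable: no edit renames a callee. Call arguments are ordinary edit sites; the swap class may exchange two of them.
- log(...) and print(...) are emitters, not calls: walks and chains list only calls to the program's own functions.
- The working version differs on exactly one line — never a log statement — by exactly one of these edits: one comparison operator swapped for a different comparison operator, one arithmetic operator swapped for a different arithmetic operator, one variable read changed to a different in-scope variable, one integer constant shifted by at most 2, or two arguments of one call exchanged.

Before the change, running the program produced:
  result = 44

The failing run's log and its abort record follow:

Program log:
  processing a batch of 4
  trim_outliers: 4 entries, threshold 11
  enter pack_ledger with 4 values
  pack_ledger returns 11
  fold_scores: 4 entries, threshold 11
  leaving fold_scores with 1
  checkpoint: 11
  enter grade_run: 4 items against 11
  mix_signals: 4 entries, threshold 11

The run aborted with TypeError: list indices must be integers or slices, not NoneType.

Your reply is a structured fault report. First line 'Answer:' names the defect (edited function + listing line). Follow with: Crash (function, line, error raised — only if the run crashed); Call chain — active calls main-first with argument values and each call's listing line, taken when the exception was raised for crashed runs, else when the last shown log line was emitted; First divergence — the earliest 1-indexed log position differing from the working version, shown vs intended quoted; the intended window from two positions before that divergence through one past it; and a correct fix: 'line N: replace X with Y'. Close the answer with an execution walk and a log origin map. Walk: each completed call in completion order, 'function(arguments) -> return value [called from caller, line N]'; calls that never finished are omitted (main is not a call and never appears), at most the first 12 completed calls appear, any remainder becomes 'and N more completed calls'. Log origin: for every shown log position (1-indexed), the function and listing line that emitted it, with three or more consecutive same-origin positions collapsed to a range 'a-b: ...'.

Answer: the defect is in mix_signals at line 35.
Key fact: The shown log is a 9-line prefix of the intended one, whose next entry is 'checkpoint: 33'.
Crash: grade_run, line 41, TypeError.
Call chain: main -> grade_run([2, 11, 5, 5], 11) (called at line 50).
First divergence: position 10; the shown log stops at 9 lines while the working version next logs 'checkpoint: 33'.
Intended log window:
  8: enter grade_run: 4 items against 11
  9: mix_signals: 4 entries, threshold 11
  10: checkpoint: 33
Execution walk:
  pack_ledger([2, 11, 5, 5]) -> 11  [called from trim_outliers, line 27]
  fold_scores([2, 11, 5, 5], 11) -> 1  [called from trim_outliers, line 28]
  trim_outliers([2, 11, 5, 5], 11) -> 11  [called from main, line 48]
  mix_signals([2, 11, 5, 5], 11) -> None  [called from grade_run, line 40]
Log origin:
  1 — main, line 47
  2 — trim_outliers, line 26
  3 — pack_ledger, line 2
  4 — pack_ledger, line 7
  5 — fold_scores, line 11
  6 — fold_scores, line 16
  7 — main, line 49
  8 — grade_run, line 39
  9 — mix_signals, line 33
A correct fix: line 35: replace `>` with `==`.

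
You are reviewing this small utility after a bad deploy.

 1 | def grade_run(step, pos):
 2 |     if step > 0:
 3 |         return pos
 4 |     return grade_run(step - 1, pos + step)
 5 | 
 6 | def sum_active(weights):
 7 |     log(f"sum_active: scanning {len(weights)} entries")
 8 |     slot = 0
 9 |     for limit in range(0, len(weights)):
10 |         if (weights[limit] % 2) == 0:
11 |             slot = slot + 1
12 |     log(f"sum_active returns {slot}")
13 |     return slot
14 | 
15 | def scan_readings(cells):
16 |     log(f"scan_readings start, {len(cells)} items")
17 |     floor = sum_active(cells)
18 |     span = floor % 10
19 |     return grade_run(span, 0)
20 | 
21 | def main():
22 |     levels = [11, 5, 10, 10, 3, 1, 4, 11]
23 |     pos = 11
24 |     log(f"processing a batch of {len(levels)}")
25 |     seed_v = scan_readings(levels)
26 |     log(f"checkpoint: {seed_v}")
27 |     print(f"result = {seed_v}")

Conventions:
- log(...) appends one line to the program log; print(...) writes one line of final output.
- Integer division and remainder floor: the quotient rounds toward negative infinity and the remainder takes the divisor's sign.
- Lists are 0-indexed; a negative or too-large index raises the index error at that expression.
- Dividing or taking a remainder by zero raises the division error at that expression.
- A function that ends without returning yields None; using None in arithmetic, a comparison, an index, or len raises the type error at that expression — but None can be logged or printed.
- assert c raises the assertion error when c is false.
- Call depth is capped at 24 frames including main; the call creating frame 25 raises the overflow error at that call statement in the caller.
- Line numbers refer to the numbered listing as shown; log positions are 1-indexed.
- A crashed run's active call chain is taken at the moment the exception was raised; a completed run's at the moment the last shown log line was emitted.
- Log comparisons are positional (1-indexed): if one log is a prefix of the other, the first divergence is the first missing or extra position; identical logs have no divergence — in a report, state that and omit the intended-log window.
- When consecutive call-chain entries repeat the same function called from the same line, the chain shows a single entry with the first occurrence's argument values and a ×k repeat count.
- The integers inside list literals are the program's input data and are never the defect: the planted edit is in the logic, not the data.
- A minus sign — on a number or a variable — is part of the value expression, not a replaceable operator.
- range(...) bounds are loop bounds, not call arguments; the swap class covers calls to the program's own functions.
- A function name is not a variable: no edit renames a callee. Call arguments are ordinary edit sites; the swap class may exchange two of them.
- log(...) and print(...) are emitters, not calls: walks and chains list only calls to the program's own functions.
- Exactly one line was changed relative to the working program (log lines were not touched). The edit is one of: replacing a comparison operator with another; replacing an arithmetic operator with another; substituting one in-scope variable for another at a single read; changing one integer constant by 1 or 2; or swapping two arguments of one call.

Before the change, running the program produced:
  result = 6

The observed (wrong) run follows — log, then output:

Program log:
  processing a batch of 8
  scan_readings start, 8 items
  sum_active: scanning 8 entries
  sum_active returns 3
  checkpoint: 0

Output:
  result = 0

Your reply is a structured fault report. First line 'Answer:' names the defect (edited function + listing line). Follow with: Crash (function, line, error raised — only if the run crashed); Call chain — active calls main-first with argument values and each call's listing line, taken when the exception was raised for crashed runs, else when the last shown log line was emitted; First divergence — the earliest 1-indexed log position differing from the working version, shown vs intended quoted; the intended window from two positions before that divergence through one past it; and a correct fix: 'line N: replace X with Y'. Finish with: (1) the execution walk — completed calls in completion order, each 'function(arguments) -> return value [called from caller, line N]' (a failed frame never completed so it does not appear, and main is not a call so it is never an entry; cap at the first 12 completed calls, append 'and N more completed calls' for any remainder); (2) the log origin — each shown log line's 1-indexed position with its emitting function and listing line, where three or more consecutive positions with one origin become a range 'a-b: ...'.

Answer: the defect is in grade_run at line 2.
Key observation: At log position 5 the runs split — shown 'checkpoint: 0', but the working version logs 'checkpoint: 6'.
Call chain: main.
First divergence: at position 5 the run shows 'checkpoint: 0' where the working version logs 'checkpoint: 6'.
Intended log window:
  3: sum_active: scanning 8 entries
  4: sum_active returns 3
  5: checkpoint: 6
Execution walk:
  sum_active([11, 5, 10, 10, 3, 1, 4, 11]) -> 3  [called from scan_readings, line 17]
  grade_run(3, 0) -> 0  [called from scan_readings, line 19]
  scan_readings([11, 5, 10, 10, 3, 1, 4, 11]) -> 0  [called from main, line 25]
Log origins:
  1: from main, line 24
  2: from scan_readings, line 16
  3: from sum_active, line 7
  4: from sum_active, line 12
  5: from main, line 26
A correct fix: line 2: replace `>` with `<=`.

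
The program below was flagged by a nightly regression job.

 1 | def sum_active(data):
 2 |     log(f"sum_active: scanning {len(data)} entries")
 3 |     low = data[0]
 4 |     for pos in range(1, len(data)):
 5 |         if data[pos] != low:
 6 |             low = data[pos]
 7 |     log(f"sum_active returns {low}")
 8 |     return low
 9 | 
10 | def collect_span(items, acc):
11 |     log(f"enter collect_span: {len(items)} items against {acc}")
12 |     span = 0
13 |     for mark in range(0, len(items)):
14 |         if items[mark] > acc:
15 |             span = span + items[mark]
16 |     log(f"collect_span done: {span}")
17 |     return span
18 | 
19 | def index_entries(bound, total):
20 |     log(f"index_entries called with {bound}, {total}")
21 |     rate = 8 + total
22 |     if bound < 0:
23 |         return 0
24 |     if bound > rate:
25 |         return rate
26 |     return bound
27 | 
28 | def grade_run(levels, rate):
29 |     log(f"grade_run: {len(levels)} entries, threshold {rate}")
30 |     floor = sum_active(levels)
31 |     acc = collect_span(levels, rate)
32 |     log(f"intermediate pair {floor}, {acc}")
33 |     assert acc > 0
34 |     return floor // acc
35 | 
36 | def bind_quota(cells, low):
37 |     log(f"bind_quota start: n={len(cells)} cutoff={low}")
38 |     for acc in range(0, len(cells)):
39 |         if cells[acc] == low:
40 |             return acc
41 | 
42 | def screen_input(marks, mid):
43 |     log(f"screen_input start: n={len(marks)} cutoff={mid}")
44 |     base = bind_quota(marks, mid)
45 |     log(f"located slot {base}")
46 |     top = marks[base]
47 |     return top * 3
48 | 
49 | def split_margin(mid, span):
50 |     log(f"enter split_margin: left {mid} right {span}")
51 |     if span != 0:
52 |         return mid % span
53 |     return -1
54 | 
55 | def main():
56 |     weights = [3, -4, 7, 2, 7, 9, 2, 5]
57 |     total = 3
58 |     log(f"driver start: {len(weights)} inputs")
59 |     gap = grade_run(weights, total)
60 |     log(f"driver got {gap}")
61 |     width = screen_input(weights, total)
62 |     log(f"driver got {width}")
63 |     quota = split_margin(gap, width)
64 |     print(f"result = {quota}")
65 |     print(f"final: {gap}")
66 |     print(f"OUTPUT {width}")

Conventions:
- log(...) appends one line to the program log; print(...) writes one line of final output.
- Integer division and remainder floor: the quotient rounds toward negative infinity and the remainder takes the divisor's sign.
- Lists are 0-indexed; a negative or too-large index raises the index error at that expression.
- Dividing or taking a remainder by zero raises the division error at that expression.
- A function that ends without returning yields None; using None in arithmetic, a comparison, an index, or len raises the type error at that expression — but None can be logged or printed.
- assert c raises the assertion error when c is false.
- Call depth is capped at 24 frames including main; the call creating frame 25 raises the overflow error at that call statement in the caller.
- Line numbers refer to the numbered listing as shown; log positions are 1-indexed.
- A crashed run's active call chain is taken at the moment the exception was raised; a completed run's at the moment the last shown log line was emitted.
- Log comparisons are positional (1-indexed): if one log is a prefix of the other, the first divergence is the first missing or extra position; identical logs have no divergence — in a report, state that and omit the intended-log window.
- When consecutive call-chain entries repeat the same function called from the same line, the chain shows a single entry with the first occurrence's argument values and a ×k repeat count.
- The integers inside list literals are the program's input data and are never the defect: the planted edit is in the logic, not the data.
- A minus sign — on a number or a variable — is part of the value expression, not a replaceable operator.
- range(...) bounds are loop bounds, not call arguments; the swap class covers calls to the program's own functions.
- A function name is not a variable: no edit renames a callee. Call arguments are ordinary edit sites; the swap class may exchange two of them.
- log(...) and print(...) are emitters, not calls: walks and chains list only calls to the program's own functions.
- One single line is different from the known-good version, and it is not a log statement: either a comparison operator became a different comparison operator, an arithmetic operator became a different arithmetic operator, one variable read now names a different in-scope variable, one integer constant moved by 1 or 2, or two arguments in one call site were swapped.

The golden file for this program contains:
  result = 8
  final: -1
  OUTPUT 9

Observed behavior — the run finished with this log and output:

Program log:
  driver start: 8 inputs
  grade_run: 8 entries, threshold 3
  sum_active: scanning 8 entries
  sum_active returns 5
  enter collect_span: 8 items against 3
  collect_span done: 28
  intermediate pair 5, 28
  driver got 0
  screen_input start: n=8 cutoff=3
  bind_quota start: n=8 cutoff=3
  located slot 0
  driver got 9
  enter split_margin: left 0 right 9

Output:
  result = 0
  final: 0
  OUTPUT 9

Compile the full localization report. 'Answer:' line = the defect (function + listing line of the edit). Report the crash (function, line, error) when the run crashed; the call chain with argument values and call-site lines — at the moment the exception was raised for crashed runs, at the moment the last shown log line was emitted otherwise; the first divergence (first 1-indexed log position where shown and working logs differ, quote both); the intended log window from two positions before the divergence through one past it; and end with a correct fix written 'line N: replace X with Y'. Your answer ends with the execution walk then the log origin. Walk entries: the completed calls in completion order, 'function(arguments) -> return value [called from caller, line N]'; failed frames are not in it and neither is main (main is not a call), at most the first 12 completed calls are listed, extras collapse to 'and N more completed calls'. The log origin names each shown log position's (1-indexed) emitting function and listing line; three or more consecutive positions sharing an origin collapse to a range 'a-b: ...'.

Answer: the defect is in sum_active at line 5.
Key observation: The log first diverges at position 4: the faulty run prints 'sum_active returns 5' where the working version prints 'sum_active returns -4'.
Call chain: main -> split_margin(0, 9) (called at line 63).
First divergence: position 4; shown 'sum_active returns 5' vs intended 'sum_active returns -4'.
Intended log window:
  2: grade_run: 8 entries, threshold 3
  3: sum_active: scanning 8 entries
  4: sum_active returns -4
  5: enter collect_span: 8 items against 3
Execution walk:
  sum_active([3, -4, 7, 2, 7, 9, 2, 5]) -> 5  [called from grade_run, line 30]
  collect_span([3, -4, 7, 2, 7, 9, 2, 5], 3) -> 28  [called from grade_run, line 31]
  grade_run([3, -4, 7, 2, 7, 9, 2, 5], 3) -> 0  [called from main, line 59]
  bind_quota([3, -4, 7, 2, 7, 9, 2, 5], 3) -> 0  [called from screen_input, line 44]
  screen_input([3, -4, 7, 2, 7, 9, 2, 5], 3) -> 9  [called from main, line 61]
  split_margin(0, 9) -> 0  [called from main, line 63]
Origin of each log line:
  1: emitted by main (line 58)
  2: emitted by grade_run (line 29)
  3: emitted by sum_active (line 2)
  4: emitted by sum_active (line 7)
  5: emitted by collect_span (line 11)
  6: emitted by collect_span (line 16)
  7: emitted by grade_run (line 32)
  8: emitted by main (line 60)
  9: emitted by screen_input (line 43)
  10: emitted by bind_quota (line 37)
  11: emitted by screen_input (line 45)
  12: emitted by main (line 62)
  13: emitted by split_margin (line 50)
A correct fix: line 5: replace `!=` with `<`.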